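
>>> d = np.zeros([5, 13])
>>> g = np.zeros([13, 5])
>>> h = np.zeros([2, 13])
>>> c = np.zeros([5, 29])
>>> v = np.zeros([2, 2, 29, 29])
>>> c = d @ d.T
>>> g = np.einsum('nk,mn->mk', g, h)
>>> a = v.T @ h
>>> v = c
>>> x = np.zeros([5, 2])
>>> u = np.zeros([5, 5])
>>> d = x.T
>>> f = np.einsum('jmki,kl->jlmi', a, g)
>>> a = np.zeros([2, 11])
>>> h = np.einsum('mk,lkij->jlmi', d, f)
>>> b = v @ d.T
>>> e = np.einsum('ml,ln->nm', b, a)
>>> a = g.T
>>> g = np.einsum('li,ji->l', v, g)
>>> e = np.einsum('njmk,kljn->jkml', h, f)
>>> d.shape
(2, 5)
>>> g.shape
(5,)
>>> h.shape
(13, 29, 2, 29)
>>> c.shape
(5, 5)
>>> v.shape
(5, 5)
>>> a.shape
(5, 2)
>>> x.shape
(5, 2)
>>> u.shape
(5, 5)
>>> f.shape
(29, 5, 29, 13)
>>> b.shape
(5, 2)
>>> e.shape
(29, 29, 2, 5)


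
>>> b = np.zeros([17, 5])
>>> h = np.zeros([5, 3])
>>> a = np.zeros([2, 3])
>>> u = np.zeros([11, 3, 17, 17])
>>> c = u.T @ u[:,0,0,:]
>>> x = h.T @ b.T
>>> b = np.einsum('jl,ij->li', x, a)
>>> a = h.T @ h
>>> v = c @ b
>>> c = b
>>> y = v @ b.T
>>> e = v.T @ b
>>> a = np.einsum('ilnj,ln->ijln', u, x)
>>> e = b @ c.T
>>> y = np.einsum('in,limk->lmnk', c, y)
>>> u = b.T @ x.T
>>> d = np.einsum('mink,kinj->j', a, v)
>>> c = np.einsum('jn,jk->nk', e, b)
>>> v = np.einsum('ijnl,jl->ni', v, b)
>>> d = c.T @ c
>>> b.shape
(17, 2)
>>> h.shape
(5, 3)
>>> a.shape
(11, 17, 3, 17)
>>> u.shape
(2, 3)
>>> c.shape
(17, 2)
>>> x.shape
(3, 17)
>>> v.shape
(3, 17)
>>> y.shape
(17, 3, 2, 17)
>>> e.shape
(17, 17)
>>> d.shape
(2, 2)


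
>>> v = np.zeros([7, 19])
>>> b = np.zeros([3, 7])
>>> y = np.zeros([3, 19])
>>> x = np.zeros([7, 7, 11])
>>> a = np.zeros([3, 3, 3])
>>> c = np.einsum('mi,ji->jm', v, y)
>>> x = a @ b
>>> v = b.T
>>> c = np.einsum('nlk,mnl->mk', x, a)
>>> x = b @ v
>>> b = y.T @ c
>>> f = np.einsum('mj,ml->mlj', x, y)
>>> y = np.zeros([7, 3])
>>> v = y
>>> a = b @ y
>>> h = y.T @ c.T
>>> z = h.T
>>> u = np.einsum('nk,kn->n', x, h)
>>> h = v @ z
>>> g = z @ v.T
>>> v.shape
(7, 3)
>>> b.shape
(19, 7)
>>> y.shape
(7, 3)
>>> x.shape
(3, 3)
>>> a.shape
(19, 3)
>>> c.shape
(3, 7)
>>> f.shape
(3, 19, 3)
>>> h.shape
(7, 3)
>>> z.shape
(3, 3)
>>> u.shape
(3,)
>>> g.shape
(3, 7)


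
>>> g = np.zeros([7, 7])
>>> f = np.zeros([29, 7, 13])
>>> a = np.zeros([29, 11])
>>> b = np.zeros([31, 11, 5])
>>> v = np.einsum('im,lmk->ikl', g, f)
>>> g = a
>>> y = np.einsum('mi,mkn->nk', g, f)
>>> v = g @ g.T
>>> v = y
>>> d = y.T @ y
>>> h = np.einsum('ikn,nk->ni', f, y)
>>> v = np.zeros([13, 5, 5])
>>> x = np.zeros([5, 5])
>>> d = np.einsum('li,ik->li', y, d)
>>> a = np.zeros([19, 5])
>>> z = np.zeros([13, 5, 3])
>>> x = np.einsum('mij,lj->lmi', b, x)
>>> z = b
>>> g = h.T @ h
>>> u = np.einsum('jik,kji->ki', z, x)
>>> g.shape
(29, 29)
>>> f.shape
(29, 7, 13)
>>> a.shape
(19, 5)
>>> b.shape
(31, 11, 5)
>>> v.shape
(13, 5, 5)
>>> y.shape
(13, 7)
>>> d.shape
(13, 7)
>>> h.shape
(13, 29)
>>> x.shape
(5, 31, 11)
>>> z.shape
(31, 11, 5)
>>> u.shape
(5, 11)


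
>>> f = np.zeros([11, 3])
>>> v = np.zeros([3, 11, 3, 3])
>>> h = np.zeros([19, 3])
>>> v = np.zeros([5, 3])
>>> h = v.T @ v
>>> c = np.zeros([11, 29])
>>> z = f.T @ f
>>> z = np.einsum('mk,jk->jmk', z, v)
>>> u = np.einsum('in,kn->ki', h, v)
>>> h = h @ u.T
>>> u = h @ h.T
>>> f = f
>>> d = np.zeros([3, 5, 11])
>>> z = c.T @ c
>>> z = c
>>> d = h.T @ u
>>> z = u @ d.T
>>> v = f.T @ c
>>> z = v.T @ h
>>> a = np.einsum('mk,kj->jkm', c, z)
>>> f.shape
(11, 3)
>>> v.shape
(3, 29)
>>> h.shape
(3, 5)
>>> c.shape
(11, 29)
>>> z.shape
(29, 5)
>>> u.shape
(3, 3)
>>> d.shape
(5, 3)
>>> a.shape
(5, 29, 11)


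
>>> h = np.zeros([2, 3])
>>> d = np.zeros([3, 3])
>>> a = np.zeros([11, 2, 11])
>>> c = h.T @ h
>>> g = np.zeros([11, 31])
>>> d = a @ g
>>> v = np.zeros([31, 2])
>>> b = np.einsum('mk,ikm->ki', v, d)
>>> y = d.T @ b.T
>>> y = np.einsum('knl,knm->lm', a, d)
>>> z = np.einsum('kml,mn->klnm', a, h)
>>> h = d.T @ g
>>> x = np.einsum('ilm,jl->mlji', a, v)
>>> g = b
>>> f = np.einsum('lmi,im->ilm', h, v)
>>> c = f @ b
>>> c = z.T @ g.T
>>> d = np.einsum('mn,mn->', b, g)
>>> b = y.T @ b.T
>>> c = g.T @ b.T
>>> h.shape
(31, 2, 31)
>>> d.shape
()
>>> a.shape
(11, 2, 11)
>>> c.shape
(11, 31)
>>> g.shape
(2, 11)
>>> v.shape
(31, 2)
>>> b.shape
(31, 2)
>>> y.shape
(11, 31)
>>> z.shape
(11, 11, 3, 2)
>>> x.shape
(11, 2, 31, 11)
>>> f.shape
(31, 31, 2)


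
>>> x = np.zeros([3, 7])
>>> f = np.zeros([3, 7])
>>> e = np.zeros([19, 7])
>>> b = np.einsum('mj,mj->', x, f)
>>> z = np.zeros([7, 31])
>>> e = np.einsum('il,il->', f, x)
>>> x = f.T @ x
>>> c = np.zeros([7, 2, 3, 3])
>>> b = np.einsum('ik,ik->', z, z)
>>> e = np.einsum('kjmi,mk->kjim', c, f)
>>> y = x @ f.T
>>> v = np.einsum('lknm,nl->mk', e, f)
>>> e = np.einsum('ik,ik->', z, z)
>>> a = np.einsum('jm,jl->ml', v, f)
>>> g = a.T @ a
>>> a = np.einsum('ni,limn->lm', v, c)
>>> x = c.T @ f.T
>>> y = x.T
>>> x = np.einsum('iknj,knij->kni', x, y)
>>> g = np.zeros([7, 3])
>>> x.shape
(3, 2, 3)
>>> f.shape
(3, 7)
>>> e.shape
()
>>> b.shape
()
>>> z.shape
(7, 31)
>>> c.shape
(7, 2, 3, 3)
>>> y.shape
(3, 2, 3, 3)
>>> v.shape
(3, 2)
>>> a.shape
(7, 3)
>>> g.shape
(7, 3)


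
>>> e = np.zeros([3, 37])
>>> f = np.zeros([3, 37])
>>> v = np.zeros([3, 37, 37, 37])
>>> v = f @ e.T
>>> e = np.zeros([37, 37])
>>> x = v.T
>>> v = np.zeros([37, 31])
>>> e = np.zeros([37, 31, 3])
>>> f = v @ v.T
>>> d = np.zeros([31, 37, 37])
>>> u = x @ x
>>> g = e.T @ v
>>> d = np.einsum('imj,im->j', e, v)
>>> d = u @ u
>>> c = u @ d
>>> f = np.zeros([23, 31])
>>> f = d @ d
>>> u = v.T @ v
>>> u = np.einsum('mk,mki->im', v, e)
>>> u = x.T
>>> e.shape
(37, 31, 3)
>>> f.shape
(3, 3)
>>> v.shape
(37, 31)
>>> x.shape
(3, 3)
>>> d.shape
(3, 3)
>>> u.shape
(3, 3)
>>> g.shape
(3, 31, 31)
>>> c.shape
(3, 3)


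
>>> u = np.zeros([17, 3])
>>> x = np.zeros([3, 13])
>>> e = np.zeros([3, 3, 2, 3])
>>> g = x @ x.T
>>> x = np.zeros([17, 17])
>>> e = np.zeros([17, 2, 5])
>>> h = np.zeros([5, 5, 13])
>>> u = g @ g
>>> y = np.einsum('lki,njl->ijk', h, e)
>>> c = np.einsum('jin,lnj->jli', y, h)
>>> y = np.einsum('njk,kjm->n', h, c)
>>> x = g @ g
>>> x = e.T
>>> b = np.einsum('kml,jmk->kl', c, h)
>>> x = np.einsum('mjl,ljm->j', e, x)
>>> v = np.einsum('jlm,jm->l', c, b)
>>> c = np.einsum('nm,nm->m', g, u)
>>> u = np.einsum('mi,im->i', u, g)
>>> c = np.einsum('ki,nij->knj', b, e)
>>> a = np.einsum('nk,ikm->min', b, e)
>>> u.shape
(3,)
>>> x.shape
(2,)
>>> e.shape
(17, 2, 5)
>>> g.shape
(3, 3)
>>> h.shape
(5, 5, 13)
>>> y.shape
(5,)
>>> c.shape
(13, 17, 5)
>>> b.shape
(13, 2)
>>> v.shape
(5,)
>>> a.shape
(5, 17, 13)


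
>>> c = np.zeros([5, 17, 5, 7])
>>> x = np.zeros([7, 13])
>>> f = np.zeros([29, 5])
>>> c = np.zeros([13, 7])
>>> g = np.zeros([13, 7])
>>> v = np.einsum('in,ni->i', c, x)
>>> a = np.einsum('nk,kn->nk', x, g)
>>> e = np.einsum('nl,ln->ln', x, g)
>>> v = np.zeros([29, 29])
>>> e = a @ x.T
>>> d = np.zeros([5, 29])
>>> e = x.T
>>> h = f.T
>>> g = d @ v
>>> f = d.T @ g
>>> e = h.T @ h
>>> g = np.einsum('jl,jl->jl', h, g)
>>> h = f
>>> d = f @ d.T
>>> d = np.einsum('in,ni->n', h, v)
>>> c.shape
(13, 7)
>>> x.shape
(7, 13)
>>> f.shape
(29, 29)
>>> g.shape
(5, 29)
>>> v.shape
(29, 29)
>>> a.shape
(7, 13)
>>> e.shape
(29, 29)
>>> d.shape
(29,)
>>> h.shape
(29, 29)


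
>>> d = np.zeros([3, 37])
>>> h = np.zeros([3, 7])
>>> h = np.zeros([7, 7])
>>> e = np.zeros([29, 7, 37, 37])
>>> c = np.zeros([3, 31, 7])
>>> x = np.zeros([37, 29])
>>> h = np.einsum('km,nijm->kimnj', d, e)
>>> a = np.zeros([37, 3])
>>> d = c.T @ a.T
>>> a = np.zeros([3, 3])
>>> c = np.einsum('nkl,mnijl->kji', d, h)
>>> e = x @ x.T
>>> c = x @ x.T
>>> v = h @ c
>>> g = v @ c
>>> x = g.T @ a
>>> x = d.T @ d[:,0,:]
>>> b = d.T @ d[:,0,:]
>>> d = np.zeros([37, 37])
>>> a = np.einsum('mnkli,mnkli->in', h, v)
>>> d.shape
(37, 37)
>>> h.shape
(3, 7, 37, 29, 37)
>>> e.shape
(37, 37)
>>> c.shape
(37, 37)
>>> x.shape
(37, 31, 37)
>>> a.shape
(37, 7)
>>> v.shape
(3, 7, 37, 29, 37)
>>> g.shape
(3, 7, 37, 29, 37)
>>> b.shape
(37, 31, 37)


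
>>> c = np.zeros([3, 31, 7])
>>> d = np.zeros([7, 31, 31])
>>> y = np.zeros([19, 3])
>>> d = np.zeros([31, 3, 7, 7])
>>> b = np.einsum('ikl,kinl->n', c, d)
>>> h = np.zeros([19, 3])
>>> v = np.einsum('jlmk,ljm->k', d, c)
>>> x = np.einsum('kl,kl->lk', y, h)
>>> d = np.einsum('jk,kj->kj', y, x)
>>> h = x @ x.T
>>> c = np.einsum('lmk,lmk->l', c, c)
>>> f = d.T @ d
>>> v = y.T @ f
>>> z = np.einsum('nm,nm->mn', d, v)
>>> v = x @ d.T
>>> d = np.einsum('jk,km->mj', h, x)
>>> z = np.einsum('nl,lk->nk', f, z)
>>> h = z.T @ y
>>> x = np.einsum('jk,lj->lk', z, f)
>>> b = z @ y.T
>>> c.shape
(3,)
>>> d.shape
(19, 3)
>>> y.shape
(19, 3)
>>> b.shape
(19, 19)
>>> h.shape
(3, 3)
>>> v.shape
(3, 3)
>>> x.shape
(19, 3)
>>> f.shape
(19, 19)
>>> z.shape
(19, 3)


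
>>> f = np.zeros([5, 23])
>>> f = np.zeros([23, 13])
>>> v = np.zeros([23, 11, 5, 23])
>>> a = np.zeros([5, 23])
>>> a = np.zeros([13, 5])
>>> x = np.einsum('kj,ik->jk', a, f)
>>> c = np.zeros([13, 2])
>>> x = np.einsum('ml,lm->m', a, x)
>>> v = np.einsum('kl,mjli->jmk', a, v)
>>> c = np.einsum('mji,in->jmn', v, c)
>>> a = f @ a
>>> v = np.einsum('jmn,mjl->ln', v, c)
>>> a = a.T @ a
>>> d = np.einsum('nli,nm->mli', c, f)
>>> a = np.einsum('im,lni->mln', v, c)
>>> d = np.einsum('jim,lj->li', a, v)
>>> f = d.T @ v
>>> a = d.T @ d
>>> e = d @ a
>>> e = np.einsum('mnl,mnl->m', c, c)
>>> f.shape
(23, 13)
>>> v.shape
(2, 13)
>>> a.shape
(23, 23)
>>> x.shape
(13,)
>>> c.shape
(23, 11, 2)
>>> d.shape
(2, 23)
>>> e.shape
(23,)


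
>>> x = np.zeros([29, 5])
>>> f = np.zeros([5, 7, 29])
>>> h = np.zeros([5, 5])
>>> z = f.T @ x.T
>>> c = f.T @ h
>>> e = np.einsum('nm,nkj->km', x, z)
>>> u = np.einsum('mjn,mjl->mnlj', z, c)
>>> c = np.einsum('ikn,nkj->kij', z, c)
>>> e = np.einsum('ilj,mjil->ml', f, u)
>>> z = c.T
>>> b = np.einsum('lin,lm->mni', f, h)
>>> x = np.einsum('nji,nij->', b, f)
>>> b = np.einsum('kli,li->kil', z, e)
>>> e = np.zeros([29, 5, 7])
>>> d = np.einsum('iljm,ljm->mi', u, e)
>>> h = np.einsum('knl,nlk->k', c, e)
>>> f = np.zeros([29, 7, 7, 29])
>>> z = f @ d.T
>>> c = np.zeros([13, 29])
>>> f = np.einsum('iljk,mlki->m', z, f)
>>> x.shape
()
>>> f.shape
(29,)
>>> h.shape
(7,)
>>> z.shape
(29, 7, 7, 7)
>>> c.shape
(13, 29)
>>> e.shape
(29, 5, 7)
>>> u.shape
(29, 29, 5, 7)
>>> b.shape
(5, 7, 29)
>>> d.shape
(7, 29)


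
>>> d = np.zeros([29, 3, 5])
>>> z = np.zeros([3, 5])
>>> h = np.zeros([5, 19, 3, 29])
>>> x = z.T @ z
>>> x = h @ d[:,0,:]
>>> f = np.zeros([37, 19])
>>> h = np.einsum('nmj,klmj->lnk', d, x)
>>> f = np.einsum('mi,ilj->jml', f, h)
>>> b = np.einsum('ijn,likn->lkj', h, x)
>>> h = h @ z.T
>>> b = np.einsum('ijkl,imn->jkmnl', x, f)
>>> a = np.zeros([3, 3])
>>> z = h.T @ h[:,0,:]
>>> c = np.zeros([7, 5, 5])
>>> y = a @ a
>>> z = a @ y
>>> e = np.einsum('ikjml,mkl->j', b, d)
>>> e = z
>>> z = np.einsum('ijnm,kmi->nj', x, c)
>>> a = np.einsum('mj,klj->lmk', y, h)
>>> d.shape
(29, 3, 5)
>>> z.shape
(3, 19)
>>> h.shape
(19, 29, 3)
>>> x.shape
(5, 19, 3, 5)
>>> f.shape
(5, 37, 29)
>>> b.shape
(19, 3, 37, 29, 5)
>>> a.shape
(29, 3, 19)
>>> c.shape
(7, 5, 5)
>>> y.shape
(3, 3)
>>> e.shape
(3, 3)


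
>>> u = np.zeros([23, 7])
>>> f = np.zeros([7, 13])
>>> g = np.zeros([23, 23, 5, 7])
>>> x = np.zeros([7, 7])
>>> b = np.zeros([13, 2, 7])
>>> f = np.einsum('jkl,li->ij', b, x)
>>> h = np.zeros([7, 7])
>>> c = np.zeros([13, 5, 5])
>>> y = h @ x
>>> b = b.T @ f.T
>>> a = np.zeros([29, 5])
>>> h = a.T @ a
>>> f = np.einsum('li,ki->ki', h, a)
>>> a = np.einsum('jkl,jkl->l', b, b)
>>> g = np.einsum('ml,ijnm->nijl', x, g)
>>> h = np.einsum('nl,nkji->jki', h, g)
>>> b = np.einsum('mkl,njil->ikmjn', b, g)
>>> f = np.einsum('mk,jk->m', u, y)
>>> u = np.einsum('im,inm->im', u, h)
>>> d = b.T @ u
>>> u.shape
(23, 7)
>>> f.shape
(23,)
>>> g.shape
(5, 23, 23, 7)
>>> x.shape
(7, 7)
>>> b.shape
(23, 2, 7, 23, 5)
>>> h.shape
(23, 23, 7)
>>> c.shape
(13, 5, 5)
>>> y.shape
(7, 7)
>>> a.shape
(7,)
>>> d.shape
(5, 23, 7, 2, 7)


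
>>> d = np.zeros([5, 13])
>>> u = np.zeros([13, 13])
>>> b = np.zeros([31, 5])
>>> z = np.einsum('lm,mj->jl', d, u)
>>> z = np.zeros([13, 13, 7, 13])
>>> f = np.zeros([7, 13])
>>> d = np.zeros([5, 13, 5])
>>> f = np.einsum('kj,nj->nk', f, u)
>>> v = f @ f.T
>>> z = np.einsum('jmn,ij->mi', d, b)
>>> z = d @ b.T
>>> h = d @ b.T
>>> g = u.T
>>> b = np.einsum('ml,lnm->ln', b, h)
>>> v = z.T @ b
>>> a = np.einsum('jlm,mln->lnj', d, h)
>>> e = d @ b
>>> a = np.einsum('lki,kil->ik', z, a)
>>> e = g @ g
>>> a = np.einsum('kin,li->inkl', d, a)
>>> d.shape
(5, 13, 5)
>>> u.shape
(13, 13)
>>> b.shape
(5, 13)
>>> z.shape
(5, 13, 31)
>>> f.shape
(13, 7)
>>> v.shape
(31, 13, 13)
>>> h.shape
(5, 13, 31)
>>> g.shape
(13, 13)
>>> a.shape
(13, 5, 5, 31)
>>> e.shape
(13, 13)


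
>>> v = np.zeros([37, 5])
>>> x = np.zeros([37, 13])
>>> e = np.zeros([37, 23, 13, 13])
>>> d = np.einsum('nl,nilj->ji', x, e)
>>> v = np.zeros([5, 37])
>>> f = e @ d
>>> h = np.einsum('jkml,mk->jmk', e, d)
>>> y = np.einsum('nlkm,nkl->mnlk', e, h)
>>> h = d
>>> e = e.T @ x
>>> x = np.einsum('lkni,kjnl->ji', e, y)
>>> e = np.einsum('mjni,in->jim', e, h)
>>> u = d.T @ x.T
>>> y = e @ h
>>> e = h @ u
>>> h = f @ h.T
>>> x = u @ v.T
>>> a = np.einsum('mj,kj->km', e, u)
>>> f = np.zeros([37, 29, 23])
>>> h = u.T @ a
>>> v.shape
(5, 37)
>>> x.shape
(23, 5)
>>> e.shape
(13, 37)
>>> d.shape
(13, 23)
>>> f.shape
(37, 29, 23)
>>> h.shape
(37, 13)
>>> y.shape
(13, 13, 23)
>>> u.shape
(23, 37)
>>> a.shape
(23, 13)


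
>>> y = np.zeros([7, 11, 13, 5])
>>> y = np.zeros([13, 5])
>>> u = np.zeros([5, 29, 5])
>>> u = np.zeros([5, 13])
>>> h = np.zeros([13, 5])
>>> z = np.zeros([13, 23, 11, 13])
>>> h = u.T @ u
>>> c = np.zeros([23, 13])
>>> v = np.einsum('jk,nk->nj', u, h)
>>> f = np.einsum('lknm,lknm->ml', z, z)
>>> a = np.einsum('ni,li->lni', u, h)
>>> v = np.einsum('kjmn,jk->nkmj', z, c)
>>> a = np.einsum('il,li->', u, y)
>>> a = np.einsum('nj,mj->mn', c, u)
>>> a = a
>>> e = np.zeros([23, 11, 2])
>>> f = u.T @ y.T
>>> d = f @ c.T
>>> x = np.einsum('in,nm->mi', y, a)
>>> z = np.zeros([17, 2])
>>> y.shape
(13, 5)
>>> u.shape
(5, 13)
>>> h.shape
(13, 13)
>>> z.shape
(17, 2)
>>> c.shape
(23, 13)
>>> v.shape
(13, 13, 11, 23)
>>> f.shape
(13, 13)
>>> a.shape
(5, 23)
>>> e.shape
(23, 11, 2)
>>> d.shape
(13, 23)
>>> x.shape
(23, 13)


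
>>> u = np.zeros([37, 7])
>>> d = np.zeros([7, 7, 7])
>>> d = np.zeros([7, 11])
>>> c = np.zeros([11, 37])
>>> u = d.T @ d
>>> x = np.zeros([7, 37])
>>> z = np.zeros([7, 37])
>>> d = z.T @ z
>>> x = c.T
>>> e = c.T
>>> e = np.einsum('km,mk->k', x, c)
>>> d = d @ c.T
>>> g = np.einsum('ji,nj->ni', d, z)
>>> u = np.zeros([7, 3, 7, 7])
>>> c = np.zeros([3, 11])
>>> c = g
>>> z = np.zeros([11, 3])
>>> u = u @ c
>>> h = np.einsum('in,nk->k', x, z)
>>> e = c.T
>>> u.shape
(7, 3, 7, 11)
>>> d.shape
(37, 11)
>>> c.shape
(7, 11)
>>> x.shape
(37, 11)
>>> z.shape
(11, 3)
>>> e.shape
(11, 7)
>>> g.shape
(7, 11)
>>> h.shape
(3,)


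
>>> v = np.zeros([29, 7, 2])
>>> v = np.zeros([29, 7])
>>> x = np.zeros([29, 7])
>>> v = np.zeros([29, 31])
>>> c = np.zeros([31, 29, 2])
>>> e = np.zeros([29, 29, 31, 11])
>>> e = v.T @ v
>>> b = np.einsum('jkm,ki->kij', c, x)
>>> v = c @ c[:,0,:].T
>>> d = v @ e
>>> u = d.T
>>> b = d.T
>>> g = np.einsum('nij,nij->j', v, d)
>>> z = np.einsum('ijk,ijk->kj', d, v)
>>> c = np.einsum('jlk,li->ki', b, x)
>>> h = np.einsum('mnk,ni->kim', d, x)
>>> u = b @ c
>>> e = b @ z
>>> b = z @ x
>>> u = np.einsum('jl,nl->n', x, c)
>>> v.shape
(31, 29, 31)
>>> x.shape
(29, 7)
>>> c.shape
(31, 7)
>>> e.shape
(31, 29, 29)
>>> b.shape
(31, 7)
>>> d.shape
(31, 29, 31)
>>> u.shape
(31,)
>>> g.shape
(31,)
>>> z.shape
(31, 29)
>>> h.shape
(31, 7, 31)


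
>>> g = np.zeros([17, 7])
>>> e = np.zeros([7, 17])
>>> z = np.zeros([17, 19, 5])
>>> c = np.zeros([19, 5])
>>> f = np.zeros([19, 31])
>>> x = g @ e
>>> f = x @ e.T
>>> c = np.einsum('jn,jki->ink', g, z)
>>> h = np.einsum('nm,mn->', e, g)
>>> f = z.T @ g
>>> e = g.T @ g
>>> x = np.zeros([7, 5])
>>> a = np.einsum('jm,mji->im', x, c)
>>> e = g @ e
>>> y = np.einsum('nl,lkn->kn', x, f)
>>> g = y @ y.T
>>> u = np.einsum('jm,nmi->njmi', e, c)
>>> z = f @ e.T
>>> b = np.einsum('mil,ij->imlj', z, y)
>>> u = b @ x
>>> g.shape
(19, 19)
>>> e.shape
(17, 7)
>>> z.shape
(5, 19, 17)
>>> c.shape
(5, 7, 19)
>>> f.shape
(5, 19, 7)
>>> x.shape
(7, 5)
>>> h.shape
()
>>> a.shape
(19, 5)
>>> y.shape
(19, 7)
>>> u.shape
(19, 5, 17, 5)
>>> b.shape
(19, 5, 17, 7)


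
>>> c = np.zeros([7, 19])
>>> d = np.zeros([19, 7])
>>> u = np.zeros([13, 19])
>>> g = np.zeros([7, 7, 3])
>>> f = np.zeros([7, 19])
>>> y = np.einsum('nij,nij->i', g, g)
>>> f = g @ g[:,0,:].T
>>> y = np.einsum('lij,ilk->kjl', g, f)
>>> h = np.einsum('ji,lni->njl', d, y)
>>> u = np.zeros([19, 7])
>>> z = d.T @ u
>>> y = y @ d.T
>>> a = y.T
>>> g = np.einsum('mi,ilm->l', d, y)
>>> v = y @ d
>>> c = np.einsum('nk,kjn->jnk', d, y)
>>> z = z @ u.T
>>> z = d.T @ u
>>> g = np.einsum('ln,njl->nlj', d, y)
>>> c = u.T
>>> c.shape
(7, 19)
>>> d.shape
(19, 7)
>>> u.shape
(19, 7)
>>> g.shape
(7, 19, 3)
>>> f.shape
(7, 7, 7)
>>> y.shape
(7, 3, 19)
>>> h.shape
(3, 19, 7)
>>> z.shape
(7, 7)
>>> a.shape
(19, 3, 7)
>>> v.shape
(7, 3, 7)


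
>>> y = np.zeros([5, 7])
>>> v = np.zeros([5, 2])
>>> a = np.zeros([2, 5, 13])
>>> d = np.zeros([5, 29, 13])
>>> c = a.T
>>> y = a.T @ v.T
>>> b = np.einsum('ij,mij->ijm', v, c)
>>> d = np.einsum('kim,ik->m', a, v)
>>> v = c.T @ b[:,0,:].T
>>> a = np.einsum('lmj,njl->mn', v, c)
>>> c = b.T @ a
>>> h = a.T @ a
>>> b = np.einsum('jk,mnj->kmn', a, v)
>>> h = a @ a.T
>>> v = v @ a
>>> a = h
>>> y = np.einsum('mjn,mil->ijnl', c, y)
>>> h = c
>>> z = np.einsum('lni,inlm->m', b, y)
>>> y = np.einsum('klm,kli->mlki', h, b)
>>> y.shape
(13, 2, 13, 5)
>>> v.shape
(2, 5, 13)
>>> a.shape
(5, 5)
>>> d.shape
(13,)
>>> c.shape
(13, 2, 13)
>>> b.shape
(13, 2, 5)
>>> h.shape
(13, 2, 13)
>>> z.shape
(5,)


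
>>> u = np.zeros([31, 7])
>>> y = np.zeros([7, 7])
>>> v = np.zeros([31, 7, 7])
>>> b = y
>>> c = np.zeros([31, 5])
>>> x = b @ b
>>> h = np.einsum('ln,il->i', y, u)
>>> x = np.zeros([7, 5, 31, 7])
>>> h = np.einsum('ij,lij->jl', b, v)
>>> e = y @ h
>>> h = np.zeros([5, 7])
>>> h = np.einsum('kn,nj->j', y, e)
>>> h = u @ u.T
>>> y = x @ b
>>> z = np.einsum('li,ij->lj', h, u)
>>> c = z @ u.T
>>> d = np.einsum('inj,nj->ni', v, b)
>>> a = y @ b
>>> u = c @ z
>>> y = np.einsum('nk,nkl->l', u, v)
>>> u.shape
(31, 7)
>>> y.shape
(7,)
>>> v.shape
(31, 7, 7)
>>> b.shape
(7, 7)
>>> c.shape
(31, 31)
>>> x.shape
(7, 5, 31, 7)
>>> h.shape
(31, 31)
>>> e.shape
(7, 31)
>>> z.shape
(31, 7)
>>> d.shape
(7, 31)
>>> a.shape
(7, 5, 31, 7)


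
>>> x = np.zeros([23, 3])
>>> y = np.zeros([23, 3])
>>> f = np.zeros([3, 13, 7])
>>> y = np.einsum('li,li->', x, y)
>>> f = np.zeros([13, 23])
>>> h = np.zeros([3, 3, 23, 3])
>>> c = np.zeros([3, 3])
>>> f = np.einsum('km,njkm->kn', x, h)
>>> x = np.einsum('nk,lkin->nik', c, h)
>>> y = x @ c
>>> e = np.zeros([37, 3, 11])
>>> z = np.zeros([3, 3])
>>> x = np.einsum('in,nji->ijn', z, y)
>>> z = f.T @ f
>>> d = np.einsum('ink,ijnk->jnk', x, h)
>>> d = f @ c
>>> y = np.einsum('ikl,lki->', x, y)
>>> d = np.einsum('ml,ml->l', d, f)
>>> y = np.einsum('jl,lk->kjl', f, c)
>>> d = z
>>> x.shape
(3, 23, 3)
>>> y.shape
(3, 23, 3)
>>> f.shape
(23, 3)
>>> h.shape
(3, 3, 23, 3)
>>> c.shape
(3, 3)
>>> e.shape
(37, 3, 11)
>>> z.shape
(3, 3)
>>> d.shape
(3, 3)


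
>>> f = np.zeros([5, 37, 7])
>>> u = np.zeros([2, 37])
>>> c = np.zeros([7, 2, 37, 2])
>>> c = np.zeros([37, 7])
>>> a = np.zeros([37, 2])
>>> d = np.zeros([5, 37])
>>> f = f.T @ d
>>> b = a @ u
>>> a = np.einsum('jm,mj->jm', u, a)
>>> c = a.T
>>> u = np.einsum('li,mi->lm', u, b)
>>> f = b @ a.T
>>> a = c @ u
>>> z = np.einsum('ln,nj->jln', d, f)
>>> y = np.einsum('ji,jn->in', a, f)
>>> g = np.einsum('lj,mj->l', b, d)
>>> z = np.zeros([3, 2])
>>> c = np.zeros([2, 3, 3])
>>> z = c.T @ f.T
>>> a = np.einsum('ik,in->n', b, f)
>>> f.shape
(37, 2)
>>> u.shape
(2, 37)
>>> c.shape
(2, 3, 3)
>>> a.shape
(2,)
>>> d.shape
(5, 37)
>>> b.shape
(37, 37)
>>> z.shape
(3, 3, 37)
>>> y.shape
(37, 2)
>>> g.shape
(37,)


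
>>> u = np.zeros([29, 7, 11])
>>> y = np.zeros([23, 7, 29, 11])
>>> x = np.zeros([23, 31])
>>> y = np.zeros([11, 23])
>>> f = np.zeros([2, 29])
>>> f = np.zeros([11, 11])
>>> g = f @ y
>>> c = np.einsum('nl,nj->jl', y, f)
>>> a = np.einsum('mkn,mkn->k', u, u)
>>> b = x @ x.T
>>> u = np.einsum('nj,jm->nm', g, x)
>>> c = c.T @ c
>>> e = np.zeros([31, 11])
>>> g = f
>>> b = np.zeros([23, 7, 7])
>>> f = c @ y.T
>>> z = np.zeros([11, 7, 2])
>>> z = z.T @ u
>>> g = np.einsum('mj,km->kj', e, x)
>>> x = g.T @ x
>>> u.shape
(11, 31)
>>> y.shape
(11, 23)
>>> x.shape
(11, 31)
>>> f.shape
(23, 11)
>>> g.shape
(23, 11)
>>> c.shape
(23, 23)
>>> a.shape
(7,)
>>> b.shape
(23, 7, 7)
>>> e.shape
(31, 11)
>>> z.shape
(2, 7, 31)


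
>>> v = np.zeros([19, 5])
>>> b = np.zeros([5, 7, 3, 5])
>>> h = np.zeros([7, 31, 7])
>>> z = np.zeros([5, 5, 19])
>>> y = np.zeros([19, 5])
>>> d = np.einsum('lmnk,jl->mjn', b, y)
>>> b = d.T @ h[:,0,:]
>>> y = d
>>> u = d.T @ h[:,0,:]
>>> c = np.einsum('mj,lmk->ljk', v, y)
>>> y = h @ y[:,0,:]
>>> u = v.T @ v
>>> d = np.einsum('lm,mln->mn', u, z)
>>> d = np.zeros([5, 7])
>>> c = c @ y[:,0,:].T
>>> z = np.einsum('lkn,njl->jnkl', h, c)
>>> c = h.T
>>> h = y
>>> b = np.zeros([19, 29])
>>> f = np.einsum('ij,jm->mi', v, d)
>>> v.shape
(19, 5)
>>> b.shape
(19, 29)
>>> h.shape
(7, 31, 3)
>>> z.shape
(5, 7, 31, 7)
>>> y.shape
(7, 31, 3)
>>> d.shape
(5, 7)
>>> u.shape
(5, 5)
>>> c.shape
(7, 31, 7)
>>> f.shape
(7, 19)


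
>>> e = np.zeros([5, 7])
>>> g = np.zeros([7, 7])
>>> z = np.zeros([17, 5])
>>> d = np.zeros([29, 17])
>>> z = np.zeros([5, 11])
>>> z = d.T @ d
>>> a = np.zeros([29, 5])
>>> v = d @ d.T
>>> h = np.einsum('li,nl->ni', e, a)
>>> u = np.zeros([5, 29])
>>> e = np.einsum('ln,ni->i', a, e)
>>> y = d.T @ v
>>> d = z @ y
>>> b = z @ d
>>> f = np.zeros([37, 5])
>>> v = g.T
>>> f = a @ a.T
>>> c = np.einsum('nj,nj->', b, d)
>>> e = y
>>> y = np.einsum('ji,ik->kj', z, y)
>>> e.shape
(17, 29)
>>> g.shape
(7, 7)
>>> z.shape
(17, 17)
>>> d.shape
(17, 29)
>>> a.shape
(29, 5)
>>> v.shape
(7, 7)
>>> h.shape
(29, 7)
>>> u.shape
(5, 29)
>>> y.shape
(29, 17)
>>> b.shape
(17, 29)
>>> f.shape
(29, 29)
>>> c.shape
()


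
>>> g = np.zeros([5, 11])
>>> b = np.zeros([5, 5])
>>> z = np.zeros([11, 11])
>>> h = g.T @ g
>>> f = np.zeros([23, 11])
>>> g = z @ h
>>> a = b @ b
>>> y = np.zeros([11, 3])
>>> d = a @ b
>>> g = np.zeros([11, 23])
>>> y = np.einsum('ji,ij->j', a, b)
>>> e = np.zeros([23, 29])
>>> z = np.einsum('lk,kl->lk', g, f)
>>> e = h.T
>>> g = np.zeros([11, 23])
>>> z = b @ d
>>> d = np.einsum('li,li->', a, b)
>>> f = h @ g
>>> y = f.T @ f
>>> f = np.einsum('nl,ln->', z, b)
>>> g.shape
(11, 23)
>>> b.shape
(5, 5)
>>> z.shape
(5, 5)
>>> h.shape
(11, 11)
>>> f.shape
()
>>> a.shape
(5, 5)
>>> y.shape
(23, 23)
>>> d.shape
()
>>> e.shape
(11, 11)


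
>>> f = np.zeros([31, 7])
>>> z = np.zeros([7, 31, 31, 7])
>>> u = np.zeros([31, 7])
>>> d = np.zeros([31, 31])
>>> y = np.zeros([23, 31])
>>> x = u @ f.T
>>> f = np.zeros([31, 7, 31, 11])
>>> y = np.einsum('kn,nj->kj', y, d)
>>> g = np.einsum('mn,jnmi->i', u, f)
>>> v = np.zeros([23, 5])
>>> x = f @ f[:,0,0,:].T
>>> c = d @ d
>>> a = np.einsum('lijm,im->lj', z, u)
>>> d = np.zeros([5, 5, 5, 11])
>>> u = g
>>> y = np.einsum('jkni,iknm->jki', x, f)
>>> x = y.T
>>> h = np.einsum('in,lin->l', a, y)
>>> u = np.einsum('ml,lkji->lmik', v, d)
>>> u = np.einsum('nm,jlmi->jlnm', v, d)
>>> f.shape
(31, 7, 31, 11)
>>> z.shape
(7, 31, 31, 7)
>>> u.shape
(5, 5, 23, 5)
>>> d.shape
(5, 5, 5, 11)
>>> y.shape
(31, 7, 31)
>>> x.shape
(31, 7, 31)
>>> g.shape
(11,)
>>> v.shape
(23, 5)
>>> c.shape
(31, 31)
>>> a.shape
(7, 31)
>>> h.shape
(31,)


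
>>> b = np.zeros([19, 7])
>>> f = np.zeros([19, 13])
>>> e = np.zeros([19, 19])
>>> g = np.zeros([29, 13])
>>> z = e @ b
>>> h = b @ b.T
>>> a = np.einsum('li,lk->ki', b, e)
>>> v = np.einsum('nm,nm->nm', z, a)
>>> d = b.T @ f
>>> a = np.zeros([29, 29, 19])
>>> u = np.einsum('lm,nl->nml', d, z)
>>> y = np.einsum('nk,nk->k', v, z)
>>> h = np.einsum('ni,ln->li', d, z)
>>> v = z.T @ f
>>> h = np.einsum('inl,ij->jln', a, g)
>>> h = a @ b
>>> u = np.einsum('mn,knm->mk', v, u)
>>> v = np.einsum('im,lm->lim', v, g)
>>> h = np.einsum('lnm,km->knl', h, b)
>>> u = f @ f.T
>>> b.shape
(19, 7)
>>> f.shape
(19, 13)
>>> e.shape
(19, 19)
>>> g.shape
(29, 13)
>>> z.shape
(19, 7)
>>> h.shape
(19, 29, 29)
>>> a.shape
(29, 29, 19)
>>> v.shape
(29, 7, 13)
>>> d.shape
(7, 13)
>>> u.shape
(19, 19)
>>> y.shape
(7,)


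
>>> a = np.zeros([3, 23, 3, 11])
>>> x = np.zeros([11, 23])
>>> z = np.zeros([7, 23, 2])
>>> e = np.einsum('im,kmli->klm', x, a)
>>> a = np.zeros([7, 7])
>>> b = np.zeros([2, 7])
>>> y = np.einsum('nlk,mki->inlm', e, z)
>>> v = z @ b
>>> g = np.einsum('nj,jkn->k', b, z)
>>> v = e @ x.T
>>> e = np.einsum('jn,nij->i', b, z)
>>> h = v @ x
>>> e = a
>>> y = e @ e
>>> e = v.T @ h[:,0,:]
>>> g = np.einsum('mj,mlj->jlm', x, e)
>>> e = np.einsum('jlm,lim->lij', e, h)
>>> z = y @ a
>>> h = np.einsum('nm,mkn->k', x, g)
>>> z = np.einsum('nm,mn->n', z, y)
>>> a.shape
(7, 7)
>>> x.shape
(11, 23)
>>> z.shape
(7,)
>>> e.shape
(3, 3, 11)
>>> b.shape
(2, 7)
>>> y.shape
(7, 7)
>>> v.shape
(3, 3, 11)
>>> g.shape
(23, 3, 11)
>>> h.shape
(3,)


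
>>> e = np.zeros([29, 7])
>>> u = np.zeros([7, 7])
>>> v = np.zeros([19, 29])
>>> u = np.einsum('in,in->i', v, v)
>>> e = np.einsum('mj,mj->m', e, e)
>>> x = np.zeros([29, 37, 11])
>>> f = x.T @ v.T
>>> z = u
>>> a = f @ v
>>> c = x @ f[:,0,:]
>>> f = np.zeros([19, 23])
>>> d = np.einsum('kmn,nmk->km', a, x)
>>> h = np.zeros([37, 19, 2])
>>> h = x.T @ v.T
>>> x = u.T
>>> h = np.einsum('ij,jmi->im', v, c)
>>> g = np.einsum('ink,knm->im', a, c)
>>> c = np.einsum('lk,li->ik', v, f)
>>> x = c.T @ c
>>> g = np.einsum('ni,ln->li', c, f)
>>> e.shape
(29,)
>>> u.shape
(19,)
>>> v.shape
(19, 29)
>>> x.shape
(29, 29)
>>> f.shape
(19, 23)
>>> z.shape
(19,)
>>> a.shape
(11, 37, 29)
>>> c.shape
(23, 29)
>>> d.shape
(11, 37)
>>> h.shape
(19, 37)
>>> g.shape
(19, 29)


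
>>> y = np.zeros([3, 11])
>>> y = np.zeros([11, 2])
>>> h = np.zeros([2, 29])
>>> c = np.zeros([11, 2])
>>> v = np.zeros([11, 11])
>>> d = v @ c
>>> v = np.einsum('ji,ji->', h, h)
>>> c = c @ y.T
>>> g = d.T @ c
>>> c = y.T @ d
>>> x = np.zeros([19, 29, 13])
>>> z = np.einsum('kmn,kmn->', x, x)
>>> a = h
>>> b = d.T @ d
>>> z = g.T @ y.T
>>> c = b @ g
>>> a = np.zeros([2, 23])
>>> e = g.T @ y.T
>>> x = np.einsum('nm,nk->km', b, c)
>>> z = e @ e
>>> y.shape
(11, 2)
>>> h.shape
(2, 29)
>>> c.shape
(2, 11)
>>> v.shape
()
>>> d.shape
(11, 2)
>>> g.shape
(2, 11)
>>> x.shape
(11, 2)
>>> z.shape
(11, 11)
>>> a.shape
(2, 23)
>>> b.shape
(2, 2)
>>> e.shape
(11, 11)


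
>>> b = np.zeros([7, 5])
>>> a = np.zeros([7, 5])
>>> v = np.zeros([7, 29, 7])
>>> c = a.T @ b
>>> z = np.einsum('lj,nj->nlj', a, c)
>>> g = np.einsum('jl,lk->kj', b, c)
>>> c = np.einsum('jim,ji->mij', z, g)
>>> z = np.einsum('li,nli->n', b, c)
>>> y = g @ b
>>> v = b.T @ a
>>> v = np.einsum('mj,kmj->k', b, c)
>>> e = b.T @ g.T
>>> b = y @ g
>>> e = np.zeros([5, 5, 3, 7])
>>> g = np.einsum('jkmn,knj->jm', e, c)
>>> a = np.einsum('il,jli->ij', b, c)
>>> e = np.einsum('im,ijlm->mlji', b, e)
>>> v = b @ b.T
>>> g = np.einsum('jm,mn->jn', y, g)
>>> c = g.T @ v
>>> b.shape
(5, 7)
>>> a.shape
(5, 5)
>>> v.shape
(5, 5)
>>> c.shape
(3, 5)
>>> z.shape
(5,)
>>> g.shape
(5, 3)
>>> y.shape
(5, 5)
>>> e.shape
(7, 3, 5, 5)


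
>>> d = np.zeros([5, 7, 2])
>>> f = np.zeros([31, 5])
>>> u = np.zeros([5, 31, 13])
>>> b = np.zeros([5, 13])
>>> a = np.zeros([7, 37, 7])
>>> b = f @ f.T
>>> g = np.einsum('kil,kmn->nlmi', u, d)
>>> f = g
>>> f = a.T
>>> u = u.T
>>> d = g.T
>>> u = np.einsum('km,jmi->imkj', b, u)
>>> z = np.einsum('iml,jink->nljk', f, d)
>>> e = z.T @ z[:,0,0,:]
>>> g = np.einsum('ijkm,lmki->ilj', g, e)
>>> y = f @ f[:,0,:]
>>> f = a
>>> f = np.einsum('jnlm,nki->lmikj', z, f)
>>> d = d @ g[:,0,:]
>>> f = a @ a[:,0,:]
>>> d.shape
(31, 7, 13, 13)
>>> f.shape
(7, 37, 7)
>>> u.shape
(5, 31, 31, 13)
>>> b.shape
(31, 31)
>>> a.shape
(7, 37, 7)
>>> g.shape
(2, 2, 13)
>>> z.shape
(13, 7, 31, 2)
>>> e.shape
(2, 31, 7, 2)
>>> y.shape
(7, 37, 7)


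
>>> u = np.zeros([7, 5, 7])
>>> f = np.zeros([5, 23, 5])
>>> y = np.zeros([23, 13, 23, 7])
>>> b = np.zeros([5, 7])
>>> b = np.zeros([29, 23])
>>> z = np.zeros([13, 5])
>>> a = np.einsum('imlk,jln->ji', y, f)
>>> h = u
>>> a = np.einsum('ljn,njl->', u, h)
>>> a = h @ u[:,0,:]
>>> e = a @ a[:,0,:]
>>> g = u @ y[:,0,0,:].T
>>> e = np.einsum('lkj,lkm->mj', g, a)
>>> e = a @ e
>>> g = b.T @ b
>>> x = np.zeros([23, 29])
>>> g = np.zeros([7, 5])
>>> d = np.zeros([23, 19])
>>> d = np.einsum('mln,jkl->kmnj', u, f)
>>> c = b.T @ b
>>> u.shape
(7, 5, 7)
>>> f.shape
(5, 23, 5)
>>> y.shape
(23, 13, 23, 7)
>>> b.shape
(29, 23)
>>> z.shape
(13, 5)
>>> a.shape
(7, 5, 7)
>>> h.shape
(7, 5, 7)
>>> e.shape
(7, 5, 23)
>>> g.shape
(7, 5)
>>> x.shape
(23, 29)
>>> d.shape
(23, 7, 7, 5)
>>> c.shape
(23, 23)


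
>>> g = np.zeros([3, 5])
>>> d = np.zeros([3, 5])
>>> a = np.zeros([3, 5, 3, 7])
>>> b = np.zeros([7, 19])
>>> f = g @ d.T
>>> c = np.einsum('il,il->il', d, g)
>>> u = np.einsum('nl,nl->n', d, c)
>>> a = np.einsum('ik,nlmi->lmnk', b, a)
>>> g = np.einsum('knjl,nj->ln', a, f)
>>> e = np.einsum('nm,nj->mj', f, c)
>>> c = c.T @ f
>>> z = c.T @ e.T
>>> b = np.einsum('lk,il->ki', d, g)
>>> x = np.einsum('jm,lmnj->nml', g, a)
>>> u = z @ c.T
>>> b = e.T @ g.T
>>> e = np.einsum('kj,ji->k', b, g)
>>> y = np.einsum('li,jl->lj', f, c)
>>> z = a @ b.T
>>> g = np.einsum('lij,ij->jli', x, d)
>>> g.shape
(5, 3, 3)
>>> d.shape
(3, 5)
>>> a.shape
(5, 3, 3, 19)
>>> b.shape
(5, 19)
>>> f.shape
(3, 3)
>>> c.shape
(5, 3)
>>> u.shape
(3, 5)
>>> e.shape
(5,)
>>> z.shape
(5, 3, 3, 5)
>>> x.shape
(3, 3, 5)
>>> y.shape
(3, 5)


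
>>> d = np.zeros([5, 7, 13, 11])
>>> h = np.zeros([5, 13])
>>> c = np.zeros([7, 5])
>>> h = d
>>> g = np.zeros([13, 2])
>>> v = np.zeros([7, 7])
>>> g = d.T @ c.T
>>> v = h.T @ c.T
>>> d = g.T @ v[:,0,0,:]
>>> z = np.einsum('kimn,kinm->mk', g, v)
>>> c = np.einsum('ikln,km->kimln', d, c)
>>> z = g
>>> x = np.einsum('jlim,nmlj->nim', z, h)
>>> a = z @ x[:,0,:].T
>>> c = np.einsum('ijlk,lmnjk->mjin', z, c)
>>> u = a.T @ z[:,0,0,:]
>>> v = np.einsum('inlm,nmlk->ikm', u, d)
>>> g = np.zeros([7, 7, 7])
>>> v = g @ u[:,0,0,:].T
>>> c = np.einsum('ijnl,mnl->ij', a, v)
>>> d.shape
(7, 7, 13, 7)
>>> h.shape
(5, 7, 13, 11)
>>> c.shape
(11, 13)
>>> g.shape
(7, 7, 7)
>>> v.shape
(7, 7, 5)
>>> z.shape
(11, 13, 7, 7)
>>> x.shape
(5, 7, 7)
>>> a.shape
(11, 13, 7, 5)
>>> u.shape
(5, 7, 13, 7)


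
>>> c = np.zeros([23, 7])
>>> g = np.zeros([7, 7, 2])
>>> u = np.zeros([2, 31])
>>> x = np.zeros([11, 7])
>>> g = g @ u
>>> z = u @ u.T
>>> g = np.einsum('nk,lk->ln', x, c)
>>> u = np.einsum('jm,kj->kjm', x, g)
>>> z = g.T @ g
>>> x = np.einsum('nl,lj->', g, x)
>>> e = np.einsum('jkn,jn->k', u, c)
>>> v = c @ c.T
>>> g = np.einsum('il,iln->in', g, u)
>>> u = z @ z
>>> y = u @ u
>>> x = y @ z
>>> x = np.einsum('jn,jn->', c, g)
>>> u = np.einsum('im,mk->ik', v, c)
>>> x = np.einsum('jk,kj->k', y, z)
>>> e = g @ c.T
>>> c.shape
(23, 7)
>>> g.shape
(23, 7)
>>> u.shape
(23, 7)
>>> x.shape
(11,)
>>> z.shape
(11, 11)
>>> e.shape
(23, 23)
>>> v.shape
(23, 23)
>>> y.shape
(11, 11)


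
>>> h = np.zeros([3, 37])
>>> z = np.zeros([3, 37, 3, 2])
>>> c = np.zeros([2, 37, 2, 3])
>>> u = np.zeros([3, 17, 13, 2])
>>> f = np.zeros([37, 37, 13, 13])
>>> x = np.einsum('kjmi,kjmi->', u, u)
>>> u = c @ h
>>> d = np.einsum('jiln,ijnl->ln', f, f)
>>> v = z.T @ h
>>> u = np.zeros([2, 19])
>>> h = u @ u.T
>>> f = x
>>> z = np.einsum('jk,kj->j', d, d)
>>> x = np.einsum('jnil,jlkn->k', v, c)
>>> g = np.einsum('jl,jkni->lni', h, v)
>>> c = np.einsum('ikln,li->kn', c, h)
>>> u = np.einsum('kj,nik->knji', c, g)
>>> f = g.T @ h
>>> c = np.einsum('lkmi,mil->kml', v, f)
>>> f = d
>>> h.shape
(2, 2)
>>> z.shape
(13,)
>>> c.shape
(3, 37, 2)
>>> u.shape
(37, 2, 3, 37)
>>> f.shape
(13, 13)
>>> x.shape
(2,)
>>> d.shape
(13, 13)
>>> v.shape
(2, 3, 37, 37)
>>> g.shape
(2, 37, 37)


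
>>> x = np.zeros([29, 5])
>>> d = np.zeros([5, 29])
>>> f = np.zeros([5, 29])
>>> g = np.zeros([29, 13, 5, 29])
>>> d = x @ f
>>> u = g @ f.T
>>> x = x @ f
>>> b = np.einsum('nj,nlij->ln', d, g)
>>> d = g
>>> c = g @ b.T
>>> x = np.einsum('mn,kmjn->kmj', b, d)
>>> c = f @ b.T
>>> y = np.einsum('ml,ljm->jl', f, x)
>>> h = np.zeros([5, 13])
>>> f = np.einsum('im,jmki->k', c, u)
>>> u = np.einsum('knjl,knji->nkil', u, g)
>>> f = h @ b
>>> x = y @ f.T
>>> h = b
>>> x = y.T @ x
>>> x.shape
(29, 5)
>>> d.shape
(29, 13, 5, 29)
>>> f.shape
(5, 29)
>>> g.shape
(29, 13, 5, 29)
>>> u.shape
(13, 29, 29, 5)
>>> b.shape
(13, 29)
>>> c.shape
(5, 13)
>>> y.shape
(13, 29)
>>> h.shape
(13, 29)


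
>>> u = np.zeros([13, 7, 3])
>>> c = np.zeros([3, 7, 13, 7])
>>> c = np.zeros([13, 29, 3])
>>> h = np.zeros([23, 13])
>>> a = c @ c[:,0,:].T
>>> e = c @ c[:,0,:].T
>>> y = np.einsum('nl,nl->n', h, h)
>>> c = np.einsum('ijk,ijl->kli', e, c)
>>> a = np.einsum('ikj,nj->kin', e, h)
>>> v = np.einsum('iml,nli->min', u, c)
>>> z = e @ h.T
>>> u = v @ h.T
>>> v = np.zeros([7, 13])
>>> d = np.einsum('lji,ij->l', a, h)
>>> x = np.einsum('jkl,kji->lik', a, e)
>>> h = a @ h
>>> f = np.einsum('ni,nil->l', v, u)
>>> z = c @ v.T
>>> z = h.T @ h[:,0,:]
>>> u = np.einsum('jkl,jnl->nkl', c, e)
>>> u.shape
(29, 3, 13)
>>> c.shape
(13, 3, 13)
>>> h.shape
(29, 13, 13)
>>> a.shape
(29, 13, 23)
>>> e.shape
(13, 29, 13)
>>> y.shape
(23,)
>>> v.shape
(7, 13)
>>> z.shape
(13, 13, 13)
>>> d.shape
(29,)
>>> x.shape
(23, 13, 13)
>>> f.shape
(23,)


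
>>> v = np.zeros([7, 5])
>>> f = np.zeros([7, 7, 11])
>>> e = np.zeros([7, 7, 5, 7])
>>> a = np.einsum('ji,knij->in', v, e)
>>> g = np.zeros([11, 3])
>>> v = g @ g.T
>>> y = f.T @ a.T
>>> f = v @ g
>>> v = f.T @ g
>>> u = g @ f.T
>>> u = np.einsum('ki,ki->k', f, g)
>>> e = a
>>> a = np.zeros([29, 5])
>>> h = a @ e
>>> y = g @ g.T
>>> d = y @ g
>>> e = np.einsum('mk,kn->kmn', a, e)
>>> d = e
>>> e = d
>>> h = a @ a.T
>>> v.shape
(3, 3)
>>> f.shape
(11, 3)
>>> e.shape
(5, 29, 7)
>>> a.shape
(29, 5)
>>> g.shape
(11, 3)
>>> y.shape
(11, 11)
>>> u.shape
(11,)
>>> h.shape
(29, 29)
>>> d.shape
(5, 29, 7)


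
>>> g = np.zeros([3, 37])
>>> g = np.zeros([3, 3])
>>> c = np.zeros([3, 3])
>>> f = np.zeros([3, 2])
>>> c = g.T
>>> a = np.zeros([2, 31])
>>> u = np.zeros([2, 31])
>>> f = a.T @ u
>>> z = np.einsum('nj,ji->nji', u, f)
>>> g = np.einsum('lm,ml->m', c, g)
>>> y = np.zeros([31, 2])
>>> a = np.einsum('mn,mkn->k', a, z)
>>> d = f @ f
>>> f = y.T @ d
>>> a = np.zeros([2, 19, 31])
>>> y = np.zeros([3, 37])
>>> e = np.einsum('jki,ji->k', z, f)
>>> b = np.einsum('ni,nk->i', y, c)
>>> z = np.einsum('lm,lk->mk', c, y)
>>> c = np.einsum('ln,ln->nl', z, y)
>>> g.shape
(3,)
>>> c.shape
(37, 3)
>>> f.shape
(2, 31)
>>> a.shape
(2, 19, 31)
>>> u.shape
(2, 31)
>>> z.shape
(3, 37)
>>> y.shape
(3, 37)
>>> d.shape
(31, 31)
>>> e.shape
(31,)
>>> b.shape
(37,)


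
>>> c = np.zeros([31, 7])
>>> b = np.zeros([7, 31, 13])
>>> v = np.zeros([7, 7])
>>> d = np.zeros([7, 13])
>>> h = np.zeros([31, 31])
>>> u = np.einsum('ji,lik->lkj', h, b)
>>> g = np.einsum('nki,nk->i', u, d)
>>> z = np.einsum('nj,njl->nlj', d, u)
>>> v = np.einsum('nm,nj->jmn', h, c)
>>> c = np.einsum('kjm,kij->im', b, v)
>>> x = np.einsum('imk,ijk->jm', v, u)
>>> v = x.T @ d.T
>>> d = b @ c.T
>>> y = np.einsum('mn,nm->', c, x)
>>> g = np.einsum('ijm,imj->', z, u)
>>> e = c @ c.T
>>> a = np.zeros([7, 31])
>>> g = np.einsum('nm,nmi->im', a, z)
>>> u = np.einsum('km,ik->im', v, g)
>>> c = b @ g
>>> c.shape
(7, 31, 31)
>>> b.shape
(7, 31, 13)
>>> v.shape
(31, 7)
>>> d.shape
(7, 31, 31)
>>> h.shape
(31, 31)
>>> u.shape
(13, 7)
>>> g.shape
(13, 31)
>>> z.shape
(7, 31, 13)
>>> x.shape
(13, 31)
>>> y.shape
()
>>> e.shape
(31, 31)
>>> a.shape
(7, 31)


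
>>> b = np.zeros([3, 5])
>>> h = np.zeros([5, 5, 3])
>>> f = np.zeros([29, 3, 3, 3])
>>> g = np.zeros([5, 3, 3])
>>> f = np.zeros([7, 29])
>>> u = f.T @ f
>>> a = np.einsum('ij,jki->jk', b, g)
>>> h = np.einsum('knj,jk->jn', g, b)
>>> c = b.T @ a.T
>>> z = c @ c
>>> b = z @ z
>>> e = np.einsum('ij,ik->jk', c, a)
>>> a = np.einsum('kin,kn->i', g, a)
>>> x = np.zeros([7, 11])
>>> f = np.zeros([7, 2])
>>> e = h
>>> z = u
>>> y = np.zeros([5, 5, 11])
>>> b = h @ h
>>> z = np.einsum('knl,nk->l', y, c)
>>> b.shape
(3, 3)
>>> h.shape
(3, 3)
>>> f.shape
(7, 2)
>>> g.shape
(5, 3, 3)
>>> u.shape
(29, 29)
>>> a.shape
(3,)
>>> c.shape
(5, 5)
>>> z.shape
(11,)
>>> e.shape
(3, 3)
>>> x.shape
(7, 11)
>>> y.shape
(5, 5, 11)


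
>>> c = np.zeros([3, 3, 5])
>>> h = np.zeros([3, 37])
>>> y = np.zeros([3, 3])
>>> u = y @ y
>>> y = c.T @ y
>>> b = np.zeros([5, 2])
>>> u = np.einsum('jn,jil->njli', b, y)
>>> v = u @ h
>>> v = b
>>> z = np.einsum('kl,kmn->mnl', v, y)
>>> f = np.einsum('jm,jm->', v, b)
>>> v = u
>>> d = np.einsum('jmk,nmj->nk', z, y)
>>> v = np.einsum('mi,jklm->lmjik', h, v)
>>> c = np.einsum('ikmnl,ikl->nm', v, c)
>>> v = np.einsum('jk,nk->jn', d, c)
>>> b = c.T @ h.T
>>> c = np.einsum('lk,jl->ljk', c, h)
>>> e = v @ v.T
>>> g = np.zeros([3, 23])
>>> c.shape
(37, 3, 2)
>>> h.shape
(3, 37)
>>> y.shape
(5, 3, 3)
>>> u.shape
(2, 5, 3, 3)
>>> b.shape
(2, 3)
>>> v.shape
(5, 37)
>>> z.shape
(3, 3, 2)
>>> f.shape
()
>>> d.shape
(5, 2)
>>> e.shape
(5, 5)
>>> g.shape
(3, 23)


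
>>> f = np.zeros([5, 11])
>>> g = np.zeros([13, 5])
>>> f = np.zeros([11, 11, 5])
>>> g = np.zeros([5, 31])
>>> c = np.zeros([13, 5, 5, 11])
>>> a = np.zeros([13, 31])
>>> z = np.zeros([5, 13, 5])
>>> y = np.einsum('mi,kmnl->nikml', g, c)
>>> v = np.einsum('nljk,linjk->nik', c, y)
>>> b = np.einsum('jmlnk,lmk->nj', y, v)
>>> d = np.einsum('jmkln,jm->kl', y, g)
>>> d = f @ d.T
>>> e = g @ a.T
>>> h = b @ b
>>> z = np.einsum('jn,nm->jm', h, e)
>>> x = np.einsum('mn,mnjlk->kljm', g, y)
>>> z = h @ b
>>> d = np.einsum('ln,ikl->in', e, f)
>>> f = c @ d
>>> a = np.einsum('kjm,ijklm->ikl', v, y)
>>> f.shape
(13, 5, 5, 13)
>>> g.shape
(5, 31)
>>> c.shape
(13, 5, 5, 11)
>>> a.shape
(5, 13, 5)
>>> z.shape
(5, 5)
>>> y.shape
(5, 31, 13, 5, 11)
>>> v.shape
(13, 31, 11)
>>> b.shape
(5, 5)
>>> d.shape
(11, 13)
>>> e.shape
(5, 13)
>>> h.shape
(5, 5)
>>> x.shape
(11, 5, 13, 5)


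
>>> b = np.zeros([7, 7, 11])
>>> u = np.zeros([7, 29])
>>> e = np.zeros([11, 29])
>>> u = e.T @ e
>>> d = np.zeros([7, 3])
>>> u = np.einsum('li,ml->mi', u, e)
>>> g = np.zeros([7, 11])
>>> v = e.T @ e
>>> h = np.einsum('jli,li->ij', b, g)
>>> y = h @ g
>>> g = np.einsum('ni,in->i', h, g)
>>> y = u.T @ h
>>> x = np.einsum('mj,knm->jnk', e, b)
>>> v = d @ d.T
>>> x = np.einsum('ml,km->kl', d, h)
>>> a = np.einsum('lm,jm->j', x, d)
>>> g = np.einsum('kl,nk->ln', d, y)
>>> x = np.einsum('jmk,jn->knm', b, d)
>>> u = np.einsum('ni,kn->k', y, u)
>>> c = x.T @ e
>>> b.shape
(7, 7, 11)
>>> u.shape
(11,)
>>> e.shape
(11, 29)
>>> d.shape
(7, 3)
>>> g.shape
(3, 29)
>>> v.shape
(7, 7)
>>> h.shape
(11, 7)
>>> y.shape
(29, 7)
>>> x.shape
(11, 3, 7)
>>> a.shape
(7,)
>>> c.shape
(7, 3, 29)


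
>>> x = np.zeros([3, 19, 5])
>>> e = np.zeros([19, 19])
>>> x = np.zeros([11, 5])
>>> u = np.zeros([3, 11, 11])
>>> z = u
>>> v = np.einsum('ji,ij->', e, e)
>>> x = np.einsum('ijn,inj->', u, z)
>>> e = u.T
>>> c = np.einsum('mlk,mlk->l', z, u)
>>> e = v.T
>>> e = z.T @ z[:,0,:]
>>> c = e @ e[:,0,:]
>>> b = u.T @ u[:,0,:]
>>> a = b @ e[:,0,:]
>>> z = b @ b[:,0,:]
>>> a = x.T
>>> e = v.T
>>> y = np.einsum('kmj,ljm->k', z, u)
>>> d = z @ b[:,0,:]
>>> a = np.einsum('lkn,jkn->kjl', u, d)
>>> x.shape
()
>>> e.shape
()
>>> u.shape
(3, 11, 11)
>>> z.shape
(11, 11, 11)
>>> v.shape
()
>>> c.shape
(11, 11, 11)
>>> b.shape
(11, 11, 11)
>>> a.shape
(11, 11, 3)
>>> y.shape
(11,)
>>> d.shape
(11, 11, 11)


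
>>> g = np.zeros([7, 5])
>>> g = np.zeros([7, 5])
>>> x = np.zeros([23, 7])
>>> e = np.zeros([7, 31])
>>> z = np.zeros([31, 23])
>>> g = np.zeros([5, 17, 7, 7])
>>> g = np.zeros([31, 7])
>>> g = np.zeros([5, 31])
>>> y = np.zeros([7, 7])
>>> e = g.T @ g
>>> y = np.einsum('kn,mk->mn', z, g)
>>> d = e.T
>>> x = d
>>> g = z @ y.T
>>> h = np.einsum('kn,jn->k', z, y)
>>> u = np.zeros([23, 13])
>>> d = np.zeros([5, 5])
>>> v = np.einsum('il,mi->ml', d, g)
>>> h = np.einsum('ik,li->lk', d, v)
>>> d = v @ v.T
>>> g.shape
(31, 5)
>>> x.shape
(31, 31)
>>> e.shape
(31, 31)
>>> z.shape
(31, 23)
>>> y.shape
(5, 23)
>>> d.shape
(31, 31)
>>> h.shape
(31, 5)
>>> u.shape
(23, 13)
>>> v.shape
(31, 5)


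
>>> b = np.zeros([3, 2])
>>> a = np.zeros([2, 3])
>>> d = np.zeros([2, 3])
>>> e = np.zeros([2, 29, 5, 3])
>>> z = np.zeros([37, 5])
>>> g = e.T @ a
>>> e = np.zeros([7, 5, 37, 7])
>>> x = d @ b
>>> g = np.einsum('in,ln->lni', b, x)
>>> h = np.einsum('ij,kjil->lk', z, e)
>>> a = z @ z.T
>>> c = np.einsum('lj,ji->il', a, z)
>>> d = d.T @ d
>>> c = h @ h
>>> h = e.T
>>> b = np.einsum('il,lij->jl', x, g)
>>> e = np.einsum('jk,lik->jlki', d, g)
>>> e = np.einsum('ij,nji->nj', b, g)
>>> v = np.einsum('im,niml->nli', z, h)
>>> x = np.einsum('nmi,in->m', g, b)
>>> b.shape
(3, 2)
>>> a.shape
(37, 37)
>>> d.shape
(3, 3)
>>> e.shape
(2, 2)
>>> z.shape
(37, 5)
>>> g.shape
(2, 2, 3)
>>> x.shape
(2,)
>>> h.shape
(7, 37, 5, 7)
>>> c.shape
(7, 7)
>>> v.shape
(7, 7, 37)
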